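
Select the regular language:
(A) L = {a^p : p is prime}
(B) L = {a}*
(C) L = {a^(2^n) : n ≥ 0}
(B) {a}*

(B) L = {a}* is regular.

This can be recognized by a finite automaton (DFA/NFA).
Regular expressions like {a}* define regular languages.

The other choices are not regular:
- {a^p : p is prime}: After pumping, the length becomes composite
- {a^(2^n) : n ≥ 0}: After pumping, length is no longer a power of 2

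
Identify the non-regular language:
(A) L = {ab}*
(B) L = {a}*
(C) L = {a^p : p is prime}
(C) {a^p : p is prime}

(C) L = {a^p : p is prime} is NOT regular.

The pumping lemma can be used to prove this:
After pumping, the length becomes composite

The other languages are regular because they can be recognized by finite automata.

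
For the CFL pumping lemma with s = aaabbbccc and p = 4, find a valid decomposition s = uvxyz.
u='aa', v='a', x='bb', y='b', z='ccc'

For s = aaabbbccc with pumping length p = 4:

One valid decomposition:
- u = 'aa'
- v = 'a'
- x = 'bb'
- y = 'b'
- z = 'ccc'

Verification:
- uvxyz = 'aa' + 'a' + 'bb' + 'b' + 'ccc' = aaabbbccc ✓
- |vxy| = |'abbb'| = 4 ≤ 4 ✓
- |vy| = |'ab'| = 2 > 0 ✓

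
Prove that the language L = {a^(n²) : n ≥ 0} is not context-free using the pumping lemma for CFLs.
Assume for contradiction that L is context-free, and let p ≥ 1 be the pumping length given by the pumping lemma for CFLs.
Choose s = a^(p²). Then s ∈ L and |s| = p² ≥ p.
By the CFL pumping lemma, s = uvxyz for some u, v, x, y, z with |vxy| ≤ p, |vy| ≥ 1, and uv^i xy^i z ∈ L for every i ≥ 0.
All symbols are a's, so only lengths matter: let k = |vy|, with 1 ≤ k ≤ |vxy| ≤ p.

Take i = 2: |uv²xy²z| = p² + k, and p² < p² + k ≤ p² + p < (p + 1)².
So the length lies strictly between consecutive squares and is not a perfect square; uv²xy²z ∉ L.

This contradicts the CFL pumping lemma, which requires uv^i xy^i z ∈ L for all i ≥ 0.
Hence L = {a^(n²) : n ≥ 0} is not context-free. ∎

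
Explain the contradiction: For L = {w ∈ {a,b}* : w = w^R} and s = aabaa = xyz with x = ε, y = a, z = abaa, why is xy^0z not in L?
xy⁰z = abaa ∉ L

Pumping with i = 0 replaces y = a by y⁰ = ε:
- Original: s = xyz = aabaa; aabaa reversed is aabaa, the same string, so it is a palindrome and is in L
- Pumped: xy⁰z = ε · ε · abaa = abaa
- abaa reversed is aaba ≠ abaa, so it is not a palindrome and is not in L

The pumping lemma would require xy⁰z ∈ L, so this decomposition yields a contradiction.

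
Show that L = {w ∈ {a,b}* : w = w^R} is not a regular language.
Assume for contradiction that L is regular, and let p ≥ 1 be the pumping length given by the pumping lemma.
Choose s = a^p b a^p. Then s ∈ L (it reads the same in both directions) and |s| = 2p + 1 ≥ p.
By the pumping lemma, s = xyz for some x, y, z with |xy| ≤ p, |y| ≥ 1, and xy^i z ∈ L for every i ≥ 0.
Since |xy| ≤ p and the first p symbols of s are all a's, y = a^k for some k with 1 ≤ k ≤ p.

Take i = 2: xy²z = a^(p + k) b a^p.
Its reversal is a^p b a^(p + k). These differ because the block of a's before the unique b has length p + k in one and p in the other, and p + k ≠ p since k ≥ 1. So xy²z is not a palindrome, i.e. xy²z ∉ L.

This contradicts the pumping lemma, which requires xy^i z ∈ L for all i ≥ 0.
Hence L = {w ∈ {a,b}* : w = w^R} is not regular. ∎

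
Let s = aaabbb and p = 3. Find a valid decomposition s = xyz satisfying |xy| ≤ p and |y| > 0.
x = 'aa', y = 'a', z = 'bbb'

For s = aaabbb and p = 3, one valid decomposition is:
- x = 'aa' (length 2)
- y = 'a' (length 1)
- z = 'bbb' (length 3)

Verification:
- xyz = 'aa' + 'a' + 'bbb' = aaabbb ✓
- |xy| = 3 ≤ 3 ✓
- |y| = 1 > 0 ✓

All pumping lemma constraints are satisfied.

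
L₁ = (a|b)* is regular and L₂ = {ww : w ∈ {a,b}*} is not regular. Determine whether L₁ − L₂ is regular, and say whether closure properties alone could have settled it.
No — L₁ − L₂ is not regular.

L₁ − L₂ is the complement of {ww} within {a,b}*. If it were regular, its complement {ww} would be regular as well (regular languages are closed under complement) — contradiction. So L₁ − L₂ is not regular.

Note that the bare facts "L₁ regular, L₂ non-regular" do not settle the question by themselves: the closure of regular languages under ∪, ∩, complement and difference applies only when BOTH operands are regular. With a non-regular operand the result can come out regular or non-regular depending on the specific languages, so one has to work out L₁ − L₂ for this particular pair, as above.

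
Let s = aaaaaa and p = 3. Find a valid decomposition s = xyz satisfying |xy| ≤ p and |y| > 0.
x = 'aa', y = 'a', z = 'aaa'

For s = aaaaaa and p = 3, one valid decomposition is:
- x = 'aa' (length 2)
- y = 'a' (length 1)
- z = 'aaa' (length 3)

Verification:
- xyz = 'aa' + 'a' + 'aaa' = aaaaaa ✓
- |xy| = 3 ≤ 3 ✓
- |y| = 1 > 0 ✓

All pumping lemma constraints are satisfied.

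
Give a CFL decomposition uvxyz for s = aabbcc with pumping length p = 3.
u='aa', v='b', x='b', y='c', z='c'

For s = aabbcc with pumping length p = 3:

One valid decomposition:
- u = 'aa'
- v = 'b'
- x = 'b'
- y = 'c'
- z = 'c'

Verification:
- uvxyz = 'aa' + 'b' + 'b' + 'c' + 'c' = aabbcc ✓
- |vxy| = |'bbc'| = 3 ≤ 3 ✓
- |vy| = |'bc'| = 2 > 0 ✓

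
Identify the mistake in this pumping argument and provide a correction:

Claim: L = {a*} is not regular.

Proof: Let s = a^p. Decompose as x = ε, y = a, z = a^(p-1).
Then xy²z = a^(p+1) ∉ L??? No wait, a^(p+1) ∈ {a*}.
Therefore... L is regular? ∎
Error: The proof attempts to show a*  is not regular, but a* IS regular!

Correction: a* is a regular language (recognized by a simple DFA with one accepting state and self-loop on 'a'). The pumping lemma can only prove non-regularity, not regularity. For regular languages, pumping always works.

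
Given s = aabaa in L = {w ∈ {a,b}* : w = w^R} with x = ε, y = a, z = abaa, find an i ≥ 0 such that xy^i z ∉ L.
i = 0

xy⁰z = ε · ε · abaa = abaa; abaa reversed is aaba ≠ abaa, so it is not a palindrome and is not in L.
(Other choices also work, e.g. i = 2, 3; only i = 1 is guaranteed to stay in L since xy¹z = s.)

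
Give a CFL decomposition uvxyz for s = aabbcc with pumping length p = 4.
u='a', v='a', x='bb', y='c', z='c'

For s = aabbcc with pumping length p = 4:

One valid decomposition:
- u = 'a'
- v = 'a'
- x = 'bb'
- y = 'c'
- z = 'c'

Verification:
- uvxyz = 'a' + 'a' + 'bb' + 'c' + 'c' = aabbcc ✓
- |vxy| = |'abbc'| = 4 ≤ 4 ✓
- |vy| = |'ac'| = 2 > 0 ✓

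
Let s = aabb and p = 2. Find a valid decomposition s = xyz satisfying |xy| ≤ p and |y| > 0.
x = '', y = 'aa', z = 'bb'

For s = aabb and p = 2, one valid decomposition is:
- x = '' (length 0)
- y = 'aa' (length 2)
- z = 'bb' (length 2)

Verification:
- xyz = '' + 'aa' + 'bb' = aabb ✓
- |xy| = 2 ≤ 2 ✓
- |y| = 2 > 0 ✓

All pumping lemma constraints are satisfied.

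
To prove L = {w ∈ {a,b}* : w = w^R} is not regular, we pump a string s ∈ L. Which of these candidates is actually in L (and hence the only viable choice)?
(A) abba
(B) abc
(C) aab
(A) abba

The pumping lemma is applied to a string s that lies in L, so first check membership of each option:
- (A) abba reversed is abba, the same string, so it is a palindrome and is in L ✓
- (B) abc reversed is cba ≠ abc, so it is not a palindrome and is not in L ✗
- (C) aab reversed is baa ≠ aab, so it is not a palindrome and is not in L ✗

Only (A) abba is in L, so it is the only candidate that could play the role of s.
(In a complete proof one picks s in terms of the pumping length p so that |s| ≥ p is guaranteed; a fixed string like abba illustrates the shape of such an s.)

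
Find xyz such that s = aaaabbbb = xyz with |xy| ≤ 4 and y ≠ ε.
x = 'aa', y = 'a', z = 'abbbb'

For s = aaaabbbb and p = 4, one valid decomposition is:
- x = 'aa' (length 2)
- y = 'a' (length 1)
- z = 'abbbb' (length 5)

Verification:
- xyz = 'aa' + 'a' + 'abbbb' = aaaabbbb ✓
- |xy| = 3 ≤ 4 ✓
- |y| = 1 > 0 ✓

All pumping lemma constraints are satisfied.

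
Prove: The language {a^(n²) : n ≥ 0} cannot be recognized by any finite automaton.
Assume for contradiction that L is regular, and let p ≥ 1 be the pumping length given by the pumping lemma.
Choose s = a^(p²). Then s ∈ L and |s| = p² ≥ p.
By the pumping lemma, s = xyz for some x, y, z with |xy| ≤ p, |y| ≥ 1, and xy^i z ∈ L for every i ≥ 0.
Here y = a^k for some k with 1 ≤ k ≤ |xy| ≤ p.

Take i = 2: |xy²z| = p² + k.
Now p² < p² + k ≤ p² + p < p² + 2p + 1 = (p + 1)².
So |xy²z| lies strictly between the consecutive squares p² and (p + 1)², hence is not a perfect square, and xy²z ∉ L.

This contradicts the pumping lemma, which requires xy^i z ∈ L for all i ≥ 0.
Hence L = {a^(n²) : n ≥ 0} is not regular. ∎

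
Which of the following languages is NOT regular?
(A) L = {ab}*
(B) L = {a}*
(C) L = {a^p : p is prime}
(C) {a^p : p is prime}

(C) L = {a^p : p is prime} is NOT regular.

The pumping lemma can be used to prove this:
After pumping, the length becomes composite

The other languages are regular because they can be recognized by finite automata.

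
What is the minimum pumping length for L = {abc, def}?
p = 4

For a finite language L, the pumping lemma holds vacuously if p > max|s| for s ∈ L.

The longest string in L = {abc, def} has length 3.
If p = 4, then no string s ∈ L has |s| ≥ p, so the condition is vacuously true.

The minimum pumping length is p = 4.

Why no smaller p works: for any p ≤ 3, the longest string s ∈ L has |s| = 3 ≥ p, so it would
have to be pumpable; but pumping up (i = 2, 3, ...) produces ever longer strings, which cannot all lie in the
finite language L. So the pumping property fails for every p ≤ 3.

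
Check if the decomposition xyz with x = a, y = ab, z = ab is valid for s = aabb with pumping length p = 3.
Violated: xyz = s

The decomposition x = a, y = ab, z = ab for s = aabb with p = 3
violates the constraint: xyz = s

xyz = 'a' + 'ab' + 'ab' = 'aabab' ≠ 'aabb' = s. The decomposition doesn't reconstruct s.

Pumping lemma constraints:
1. xyz = s (decomposition is valid)
2. |xy| ≤ p
3. |y| > 0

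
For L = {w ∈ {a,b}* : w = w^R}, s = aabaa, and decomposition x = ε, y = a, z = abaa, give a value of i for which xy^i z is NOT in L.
i = 0

xy⁰z = ε · ε · abaa = abaa; abaa reversed is aaba ≠ abaa, so it is not a palindrome and is not in L.
(Other choices also work, e.g. i = 2, 3; only i = 1 is guaranteed to stay in L since xy¹z = s.)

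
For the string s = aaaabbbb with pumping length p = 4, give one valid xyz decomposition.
x = '', y = 'a', z = 'aaabbbb'

For s = aaaabbbb and p = 4, one valid decomposition is:
- x = '' (length 0)
- y = 'a' (length 1)
- z = 'aaabbbb' (length 7)

Verification:
- xyz = '' + 'a' + 'aaabbbb' = aaaabbbb ✓
- |xy| = 1 ≤ 4 ✓
- |y| = 1 > 0 ✓

All pumping lemma constraints are satisfied.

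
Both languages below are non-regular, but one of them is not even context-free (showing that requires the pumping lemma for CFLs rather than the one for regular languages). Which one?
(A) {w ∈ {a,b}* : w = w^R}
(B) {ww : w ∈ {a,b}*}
(B) {ww : w ∈ {a,b}*}

(B) {ww : w ∈ {a,b}*} requires the CFL pumping lemma.

- {w ∈ {a,b}* : w = w^R} is context-free (but not regular)
  • Can be shown non-regular with the regular pumping lemma
  • After pumping, the string is no longer symmetric

- {ww : w ∈ {a,b}*} is NOT context-free
  • Requires the CFL pumping lemma to prove
  • Even a PDA cannot compare two arbitrary halves symbol by symbol; CFL pumping on a^p b^p a^p b^p fails

The CFL pumping lemma is "stronger" in that it can prove non-membership
in the larger class of context-free languages.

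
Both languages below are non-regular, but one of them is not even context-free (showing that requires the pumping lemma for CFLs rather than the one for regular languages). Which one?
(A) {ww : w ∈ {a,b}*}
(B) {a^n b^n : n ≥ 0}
(A) {ww : w ∈ {a,b}*}

(A) {ww : w ∈ {a,b}*} requires the CFL pumping lemma.

- {a^n b^n : n ≥ 0} is context-free (but not regular)
  • Can be shown non-regular with the regular pumping lemma
  • After pumping, the number of a's and b's become unequal

- {ww : w ∈ {a,b}*} is NOT context-free
  • Requires the CFL pumping lemma to prove
  • Cannot verify equality of two arbitrary substrings

The CFL pumping lemma is "stronger" in that it can prove non-membership
in the larger class of context-free languages.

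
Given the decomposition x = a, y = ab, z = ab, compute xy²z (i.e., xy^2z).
aababab

Given x = 'a', y = 'ab', z = 'ab' and i = 2:

xy^2z = x + y·y·...·y (2 times) + z
       = 'a' + 'ab'^2 + 'ab'
       = 'a' + 'abab' + 'ab'
       = 'aababab'

The pumped string is 'aababab' with length 7.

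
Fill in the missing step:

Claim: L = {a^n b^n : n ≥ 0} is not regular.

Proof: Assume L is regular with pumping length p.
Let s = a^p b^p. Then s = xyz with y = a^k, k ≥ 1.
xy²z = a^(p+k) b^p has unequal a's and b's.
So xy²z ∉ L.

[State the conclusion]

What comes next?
This contradicts the pumping lemma for regular languages,
which guarantees xy^i z ∈ L for all i ≥ 0.

Since our assumption that L is regular leads to a contradiction,
we conclude that L = {a^n b^n : n ≥ 0} is NOT regular. ∎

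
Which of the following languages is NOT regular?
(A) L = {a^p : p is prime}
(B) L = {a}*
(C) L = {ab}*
(A) {a^p : p is prime}

(A) L = {a^p : p is prime} is NOT regular.

The pumping lemma can be used to prove this:
After pumping, the length becomes composite

The other languages are regular because they can be recognized by finite automata.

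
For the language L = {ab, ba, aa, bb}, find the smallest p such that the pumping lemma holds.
p = 3

For a finite language L, the pumping lemma holds vacuously if p > max|s| for s ∈ L.

The longest string in L = {ab, ba, aa, bb} has length 2.
If p = 3, then no string s ∈ L has |s| ≥ p, so the condition is vacuously true.

The minimum pumping length is p = 3.

Why no smaller p works: for any p ≤ 2, the longest string s ∈ L has |s| = 2 ≥ p, so it would
have to be pumpable; but pumping up (i = 2, 3, ...) produces ever longer strings, which cannot all lie in the
finite language L. So the pumping property fails for every p ≤ 2.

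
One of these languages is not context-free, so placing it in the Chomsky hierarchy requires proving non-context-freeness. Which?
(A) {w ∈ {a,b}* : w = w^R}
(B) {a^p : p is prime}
(B) {a^p : p is prime}

(B) {a^p : p is prime} requires the CFL pumping lemma.

- {w ∈ {a,b}* : w = w^R} is context-free (but not regular)
  • Can be shown non-regular with the regular pumping lemma
  • After pumping, the string is no longer symmetric

- {a^p : p is prime} is NOT context-free
  • Requires the CFL pumping lemma to prove
  • The CFL pumping lemma also fails because prime gaps are unbounded

The CFL pumping lemma is "stronger" in that it can prove non-membership
in the larger class of context-free languages.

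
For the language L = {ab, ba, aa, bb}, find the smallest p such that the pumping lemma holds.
p = 3

For a finite language L, the pumping lemma holds vacuously if p > max|s| for s ∈ L.

The longest string in L = {ab, ba, aa, bb} has length 2.
If p = 3, then no string s ∈ L has |s| ≥ p, so the condition is vacuously true.

The minimum pumping length is p = 3.

Why no smaller p works: for any p ≤ 2, the longest string s ∈ L has |s| = 2 ≥ p, so it would
have to be pumpable; but pumping up (i = 2, 3, ...) produces ever longer strings, which cannot all lie in the
finite language L. So the pumping property fails for every p ≤ 2.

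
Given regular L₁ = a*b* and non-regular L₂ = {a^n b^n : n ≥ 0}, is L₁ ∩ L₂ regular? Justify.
No — L₁ ∩ L₂ is not regular.

Every string a^n b^n already lies in a*b*, so L₁ ∩ L₂ = {a^n b^n : n ≥ 0} = L₂ itself, which is the standard non-regular language (pump s = a^p b^p).

Note that the bare facts "L₁ regular, L₂ non-regular" do not settle the question by themselves: the closure of regular languages under ∪, ∩, complement and difference applies only when BOTH operands are regular. With a non-regular operand the result can come out regular or non-regular depending on the specific languages, so one has to work out L₁ ∩ L₂ for this particular pair, as above.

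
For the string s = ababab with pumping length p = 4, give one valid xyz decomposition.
x = 'ab', y = 'a', z = 'bab'

For s = ababab and p = 4, one valid decomposition is:
- x = 'ab' (length 2)
- y = 'a' (length 1)
- z = 'bab' (length 3)

Verification:
- xyz = 'ab' + 'a' + 'bab' = ababab ✓
- |xy| = 3 ≤ 4 ✓
- |y| = 1 > 0 ✓

All pumping lemma constraints are satisfied.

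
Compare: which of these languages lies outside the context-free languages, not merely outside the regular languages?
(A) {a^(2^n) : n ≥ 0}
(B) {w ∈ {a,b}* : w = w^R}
(A) {a^(2^n) : n ≥ 0}

(A) {a^(2^n) : n ≥ 0} requires the CFL pumping lemma.

- {w ∈ {a,b}* : w = w^R} is context-free (but not regular)
  • Can be shown non-regular with the regular pumping lemma
  • After pumping, the string is no longer symmetric

- {a^(2^n) : n ≥ 0} is NOT context-free
  • Requires the CFL pumping lemma to prove
  • Gaps between powers of 2 grow exponentially

The CFL pumping lemma is "stronger" in that it can prove non-membership
in the larger class of context-free languages.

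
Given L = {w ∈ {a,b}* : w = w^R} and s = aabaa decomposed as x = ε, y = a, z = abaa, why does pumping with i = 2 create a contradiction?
xy²z = aaabaa ∉ L

Pumping with i = 2 replaces y = a by y² = aa:
- Original: s = xyz = aabaa; aabaa reversed is aabaa, the same string, so it is a palindrome and is in L
- Pumped: xy²z = ε · aa · abaa = aaabaa
- aaabaa reversed is aabaaa ≠ aaabaa, so it is not a palindrome and is not in L

The pumping lemma would require xy²z ∈ L, so this decomposition yields a contradiction.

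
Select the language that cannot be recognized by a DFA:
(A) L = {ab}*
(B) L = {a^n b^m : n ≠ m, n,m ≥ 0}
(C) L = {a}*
(B) {a^n b^m : n ≠ m, n,m ≥ 0}

(B) L = {a^n b^m : n ≠ m, n,m ≥ 0} is NOT regular.

The pumping lemma can be used to prove this:
After pumping a's, we can make n = m

The other languages are regular because they can be recognized by finite automata.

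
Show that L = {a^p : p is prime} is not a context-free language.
Assume for contradiction that L is context-free, and let p ≥ 1 be the pumping length given by the pumping lemma for CFLs.
Choose a prime q with q ≥ p and let s = a^q. Then s ∈ L and |s| = q ≥ p.
By the CFL pumping lemma, s = uvxyz for some u, v, x, y, z with |vxy| ≤ p, |vy| ≥ 1, and uv^i xy^i z ∈ L for every i ≥ 0.
All symbols are a's, so only lengths matter: let k = |vy|, with 1 ≤ k ≤ p. Then |uv^i xy^i z| = q + (i − 1)k.

Take i = q + 1: the length is q + qk = q(k + 1).
Both factors satisfy q ≥ 2 and k + 1 ≥ 2, so q(k + 1) is composite and uv^(q+1) xy^(q+1) z ∉ L.

This contradicts the CFL pumping lemma, which requires uv^i xy^i z ∈ L for all i ≥ 0.
Hence L = {a^p : p is prime} is not context-free. ∎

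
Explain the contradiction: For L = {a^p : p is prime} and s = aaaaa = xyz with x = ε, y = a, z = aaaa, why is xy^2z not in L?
xy²z = aaaaaa ∉ L

Pumping with i = 2 replaces y = a by y² = aa:
- Original: s = xyz = aaaaa; aaaaa has length 5, which is prime, so it is in L
- Pumped: xy²z = ε · aa · aaaa = aaaaaa
- aaaaaa has length 6 = 2 × 3, which is not prime, so it is not in L

The pumping lemma would require xy²z ∈ L, so this decomposition yields a contradiction.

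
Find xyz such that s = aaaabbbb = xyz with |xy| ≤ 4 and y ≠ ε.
x = 'a', y = 'aa', z = 'abbbb'

For s = aaaabbbb and p = 4, one valid decomposition is:
- x = 'a' (length 1)
- y = 'aa' (length 2)
- z = 'abbbb' (length 5)

Verification:
- xyz = 'a' + 'aa' + 'abbbb' = aaaabbbb ✓
- |xy| = 3 ≤ 4 ✓
- |y| = 2 > 0 ✓

All pumping lemma constraints are satisfied.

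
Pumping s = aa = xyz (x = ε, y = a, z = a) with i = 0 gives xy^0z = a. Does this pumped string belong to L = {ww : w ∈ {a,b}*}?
No

xy⁰z = ε · ε · a = a.
a has odd length 1, so it cannot be written as ww and is not in L.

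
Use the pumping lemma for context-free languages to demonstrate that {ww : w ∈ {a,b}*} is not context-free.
Assume for contradiction that L is context-free, and let p ≥ 1 be the pumping length given by the pumping lemma for CFLs.
Choose s = a^p b^p a^p b^p. Then s ∈ L (take w = a^p b^p) and |s| = 4p ≥ p.
By the CFL pumping lemma, s = uvxyz for some u, v, x, y, z with |vxy| ≤ p, |vy| ≥ 1, and uv^i xy^i z ∈ L for every i ≥ 0.

Write s as four blocks A₁ B₁ A₂ B₂ with A₁ = A₂ = a^p and B₁ = B₂ = b^p. Since |vxy| ≤ p, the window vxy lies inside at most two adjacent blocks. Take i = 0 and let t = uxz, so |t| = 4p − |vy| with 1 ≤ |vy| ≤ p. If |t| is odd, t ∉ L immediately, so assume |vy| is even (hence |vy| ≥ 2) and |t|/2 = 2p − |vy|/2, which satisfies p ≤ |t|/2 ≤ 2p − 1.

Case 1 (vxy inside A₁B₁): t = a^(p−j) b^(p−l) a^p b^p with j + l = |vy|. The second half of t has length < 2p, so it is a suffix of the trailing a^p b^p and ends in b; the first half is a^(p−j) b^(p−l) a^((j+l)/2), which ends in a because (j+l)/2 ≥ 1. The halves differ, so t ∉ L.

Case 2 (vxy inside B₁A₂, straddling the middle): t = a^p b^(p−j) a^(p−l) b^p with j + l = |vy|. If t = ww, then w is a prefix of t of length ≥ p, so w begins with a^p; and w is a suffix of t of length ≥ p, so w ends with b^p. That forces |w| ≥ 2p, contradicting |w| = |t|/2 ≤ 2p − 1. So t ∉ L.

Case 3 (vxy inside A₂B₂): t = a^p b^p a^(p−j) b^(p−l) with j + l = |vy|. The first half of t is a prefix of a^p b^p, so it begins with a; the second half is b^((j+l)/2) a^(p−j) b^(p−l), which begins with b. The halves differ, so t ∉ L.

In every case uv⁰xy⁰z = uxz ∉ L.

This contradicts the CFL pumping lemma, which requires uv^i xy^i z ∈ L for all i ≥ 0.
Hence L = {ww : w ∈ {a,b}*} is not context-free. ∎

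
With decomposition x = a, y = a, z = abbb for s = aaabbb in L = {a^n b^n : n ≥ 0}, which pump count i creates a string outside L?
i = 3

xy³z = a · aaa · abbb = aaaaabbb; aaaaabbb has 5 a's and 3 b's; 5 ≠ 3, so it is not in L.
(Other choices also work, e.g. i = 0, 2; only i = 1 is guaranteed to stay in L since xy¹z = s.)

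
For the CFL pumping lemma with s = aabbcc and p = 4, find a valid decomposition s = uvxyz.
u='a', v='a', x='bb', y='c', z='c'

For s = aabbcc with pumping length p = 4:

One valid decomposition:
- u = 'a'
- v = 'a'
- x = 'bb'
- y = 'c'
- z = 'c'

Verification:
- uvxyz = 'a' + 'a' + 'bb' + 'c' + 'c' = aabbcc ✓
- |vxy| = |'abbc'| = 4 ≤ 4 ✓
- |vy| = |'ac'| = 2 > 0 ✓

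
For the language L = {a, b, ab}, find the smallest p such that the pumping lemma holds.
p = 3

For a finite language L, the pumping lemma holds vacuously if p > max|s| for s ∈ L.

The longest string in L = {a, b, ab} has length 2.
If p = 3, then no string s ∈ L has |s| ≥ p, so the condition is vacuously true.

The minimum pumping length is p = 3.

Why no smaller p works: for any p ≤ 2, the longest string s ∈ L has |s| = 2 ≥ p, so it would
have to be pumpable; but pumping up (i = 2, 3, ...) produces ever longer strings, which cannot all lie in the
finite language L. So the pumping property fails for every p ≤ 2.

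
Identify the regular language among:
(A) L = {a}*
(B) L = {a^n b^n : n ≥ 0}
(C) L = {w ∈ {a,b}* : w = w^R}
(A) {a}*

(A) L = {a}* is regular.

This can be recognized by a finite automaton (DFA/NFA).
Regular expressions like {a}* define regular languages.

The other choices are not regular:
- {a^n b^n : n ≥ 0}: After pumping, the number of a's and b's become unequal
- {w ∈ {a,b}* : w = w^R}: After pumping, the string is no longer symmetric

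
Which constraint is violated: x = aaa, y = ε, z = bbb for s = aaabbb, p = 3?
Violated: |y| > 0

The decomposition x = aaa, y = ε, z = bbb for s = aaabbb with p = 3
violates the constraint: |y| > 0

|y| = 0, but the pumping lemma requires |y| > 0 (y must be non-empty).

Pumping lemma constraints:
1. xyz = s (decomposition is valid)
2. |xy| ≤ p
3. |y| > 0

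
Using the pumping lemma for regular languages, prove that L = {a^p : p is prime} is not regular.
Assume for contradiction that L is regular, and let p ≥ 1 be the pumping length given by the pumping lemma.
Choose a prime q with q ≥ p (one exists because there are infinitely many primes) and let s = a^q. Then s ∈ L and |s| = q ≥ p.
By the pumping lemma, s = xyz for some x, y, z with |xy| ≤ p, |y| ≥ 1, and xy^i z ∈ L for every i ≥ 0.
Here y = a^k for some k with 1 ≤ k ≤ p, and xy^i z = a^(q + (i − 1)k) for every i ≥ 0.

Take i = q + 1: |xy^(q+1) z| = q + qk = q(k + 1).
Both factors satisfy q ≥ 2 and k + 1 ≥ 2, so q(k + 1) is composite, and xy^(q+1) z ∉ L.

This contradicts the pumping lemma, which requires xy^i z ∈ L for all i ≥ 0.
Hence L = {a^p : p is prime} is not regular. ∎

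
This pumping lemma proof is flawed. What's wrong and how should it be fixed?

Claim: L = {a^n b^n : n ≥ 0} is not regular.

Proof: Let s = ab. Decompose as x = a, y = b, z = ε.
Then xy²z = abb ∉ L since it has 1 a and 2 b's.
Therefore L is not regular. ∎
Error: The string s = ab might be shorter than the pumping length p.

Correction: Choose s = a^p b^p to ensure |s| ≥ p. Also, the decomposition is wrong: with |xy| ≤ p, y cannot include b's when s starts with p a's.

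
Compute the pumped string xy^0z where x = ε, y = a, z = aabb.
aabb

Given x = '', y = 'a', z = 'aabb' and i = 0:

xy^0z = x + y·y·...·y (0 times) + z
       = '' + 'a'^0 + 'aabb'
       = '' + '' + 'aabb'
       = 'aabb'

The pumped string is 'aabb' with length 4.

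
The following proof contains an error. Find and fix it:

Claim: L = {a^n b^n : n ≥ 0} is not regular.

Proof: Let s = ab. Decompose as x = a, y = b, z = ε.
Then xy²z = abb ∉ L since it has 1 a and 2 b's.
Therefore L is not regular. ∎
Error: The string s = ab might be shorter than the pumping length p.

Correction: Choose s = a^p b^p to ensure |s| ≥ p. Also, the decomposition is wrong: with |xy| ≤ p, y cannot include b's when s starts with p a's.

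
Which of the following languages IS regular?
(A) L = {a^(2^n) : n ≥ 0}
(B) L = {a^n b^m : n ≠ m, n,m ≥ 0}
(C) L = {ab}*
(C) {ab}*

(C) L = {ab}* is regular.

This can be recognized by a finite automaton (DFA/NFA).
Regular expressions like {ab}* define regular languages.

The other choices are not regular:
- {a^n b^m : n ≠ m, n,m ≥ 0}: After pumping a's, we can make n = m
- {a^(2^n) : n ≥ 0}: After pumping, length is no longer a power of 2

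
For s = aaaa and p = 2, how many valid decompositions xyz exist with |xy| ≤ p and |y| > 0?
3

For s = 'aaaa' with pumping length p = 2:

Constraints: |xy| ≤ 2, |y| > 0

Valid decompositions (|xy| ≤ p, |y| ≥ 1):
  • x='', y='a', z='aaa'
  • x='a', y='a', z='aa'
  • x='', y='aa', z='aa'

Total count: 3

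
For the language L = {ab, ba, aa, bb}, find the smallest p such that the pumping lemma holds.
p = 3

For a finite language L, the pumping lemma holds vacuously if p > max|s| for s ∈ L.

The longest string in L = {ab, ba, aa, bb} has length 2.
If p = 3, then no string s ∈ L has |s| ≥ p, so the condition is vacuously true.

The minimum pumping length is p = 3.

Why no smaller p works: for any p ≤ 2, the longest string s ∈ L has |s| = 2 ≥ p, so it would
have to be pumpable; but pumping up (i = 2, 3, ...) produces ever longer strings, which cannot all lie in the
finite language L. So the pumping property fails for every p ≤ 2.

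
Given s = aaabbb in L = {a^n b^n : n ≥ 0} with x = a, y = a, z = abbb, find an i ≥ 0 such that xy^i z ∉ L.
i = 0

xy⁰z = a · ε · abbb = aabbb; aabbb has 2 a's and 3 b's; 2 ≠ 3, so it is not in L.
(Other choices also work, e.g. i = 2, 3; only i = 1 is guaranteed to stay in L since xy¹z = s.)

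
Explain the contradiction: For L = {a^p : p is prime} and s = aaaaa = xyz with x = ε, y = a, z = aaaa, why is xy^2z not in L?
xy²z = aaaaaa ∉ L

Pumping with i = 2 replaces y = a by y² = aa:
- Original: s = xyz = aaaaa; aaaaa has length 5, which is prime, so it is in L
- Pumped: xy²z = ε · aa · aaaa = aaaaaa
- aaaaaa has length 6 = 2 × 3, which is not prime, so it is not in L

The pumping lemma would require xy²z ∈ L, so this decomposition yields a contradiction.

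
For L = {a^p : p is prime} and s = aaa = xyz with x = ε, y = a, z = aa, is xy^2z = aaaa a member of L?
No

xy²z = ε · aa · aa = aaaa.
aaaa has length 4 = 2 × 2, which is not prime, so it is not in L.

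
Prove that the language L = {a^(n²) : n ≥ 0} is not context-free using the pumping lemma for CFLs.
Assume for contradiction that L is context-free, and let p ≥ 1 be the pumping length given by the pumping lemma for CFLs.
Choose s = a^(p²). Then s ∈ L and |s| = p² ≥ p.
By the CFL pumping lemma, s = uvxyz for some u, v, x, y, z with |vxy| ≤ p, |vy| ≥ 1, and uv^i xy^i z ∈ L for every i ≥ 0.
All symbols are a's, so only lengths matter: let k = |vy|, with 1 ≤ k ≤ |vxy| ≤ p.

Take i = 2: |uv²xy²z| = p² + k, and p² < p² + k ≤ p² + p < (p + 1)².
So the length lies strictly between consecutive squares and is not a perfect square; uv²xy²z ∉ L.

This contradicts the CFL pumping lemma, which requires uv^i xy^i z ∈ L for all i ≥ 0.
Hence L = {a^(n²) : n ≥ 0} is not context-free. ∎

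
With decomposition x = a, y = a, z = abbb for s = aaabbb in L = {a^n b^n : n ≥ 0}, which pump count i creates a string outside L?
i = 2

xy²z = a · aa · abbb = aaaabbb; aaaabbb has 4 a's and 3 b's; 4 ≠ 3, so it is not in L.
(Other choices also work, e.g. i = 0, 3; only i = 1 is guaranteed to stay in L since xy¹z = s.)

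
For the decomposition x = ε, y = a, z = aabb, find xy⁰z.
aabb

Given x = '', y = 'a', z = 'aabb' and i = 0:

xy^0z = x + y·y·...·y (0 times) + z
       = '' + 'a'^0 + 'aabb'
       = '' + '' + 'aabb'
       = 'aabb'

The pumped string is 'aabb' with length 4.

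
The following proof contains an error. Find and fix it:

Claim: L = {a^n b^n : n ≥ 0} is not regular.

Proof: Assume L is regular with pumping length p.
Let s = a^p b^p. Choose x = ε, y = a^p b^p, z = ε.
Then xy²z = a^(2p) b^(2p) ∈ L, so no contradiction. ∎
Error: The decomposition violates |xy| ≤ p. With y = a^p b^p, |xy| = |y| = 2p > p. (The proof also miscomputes xy²z, which would be a^p b^p a^p b^p rather than a^(2p) b^(2p), and it wrongly treats one harmless decomposition as settling the matter — the prover does not get to choose the decomposition.)

Correction: The pumping lemma requires |xy| ≤ p, and the argument must handle every decomposition satisfying |xy| ≤ p, |y| ≥ 1. Since s starts with p a's, any such y consists only of a's, say y = a^k with k ≥ 1. Then xy²z = a^(p+k) b^p has unequal numbers of a's and b's, so xy²z ∉ L — the required contradiction.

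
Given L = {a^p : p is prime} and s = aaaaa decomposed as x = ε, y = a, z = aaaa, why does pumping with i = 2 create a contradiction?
xy²z = aaaaaa ∉ L

Pumping with i = 2 replaces y = a by y² = aa:
- Original: s = xyz = aaaaa; aaaaa has length 5, which is prime, so it is in L
- Pumped: xy²z = ε · aa · aaaa = aaaaaa
- aaaaaa has length 6 = 2 × 3, which is not prime, so it is not in L

The pumping lemma would require xy²z ∈ L, so this decomposition yields a contradiction.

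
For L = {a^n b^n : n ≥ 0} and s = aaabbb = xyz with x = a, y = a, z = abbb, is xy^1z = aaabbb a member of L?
Yes

xy¹z = a · a · abbb = aaabbb.
aaabbb = a^3 b^3 has equal counts (3 = 3), so it is in L.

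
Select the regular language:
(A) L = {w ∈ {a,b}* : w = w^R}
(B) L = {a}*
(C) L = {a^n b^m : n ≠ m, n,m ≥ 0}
(B) {a}*

(B) L = {a}* is regular.

This can be recognized by a finite automaton (DFA/NFA).
Regular expressions like {a}* define regular languages.

The other choices are not regular:
- {a^n b^m : n ≠ m, n,m ≥ 0}: After pumping a's, we can make n = m
- {w ∈ {a,b}* : w = w^R}: After pumping, the string is no longer symmetric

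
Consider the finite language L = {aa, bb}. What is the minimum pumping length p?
p = 3

For a finite language L, the pumping lemma holds vacuously if p > max|s| for s ∈ L.

The longest string in L = {aa, bb} has length 2.
If p = 3, then no string s ∈ L has |s| ≥ p, so the condition is vacuously true.

The minimum pumping length is p = 3.

Why no smaller p works: for any p ≤ 2, the longest string s ∈ L has |s| = 2 ≥ p, so it would
have to be pumpable; but pumping up (i = 2, 3, ...) produces ever longer strings, which cannot all lie in the
finite language L. So the pumping property fails for every p ≤ 2.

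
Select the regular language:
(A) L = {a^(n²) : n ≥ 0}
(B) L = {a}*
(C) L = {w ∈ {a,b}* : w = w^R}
(B) {a}*

(B) L = {a}* is regular.

This can be recognized by a finite automaton (DFA/NFA).
Regular expressions like {a}* define regular languages.

The other choices are not regular:
- {a^(n²) : n ≥ 0}: After pumping, length is no longer a perfect square
- {w ∈ {a,b}* : w = w^R}: After pumping, the string is no longer symmetric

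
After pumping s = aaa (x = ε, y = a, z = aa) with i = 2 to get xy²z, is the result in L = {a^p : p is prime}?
No

xy²z = ε · aa · aa = aaaa.
aaaa has length 4 = 2 × 2, which is not prime, so it is not in L.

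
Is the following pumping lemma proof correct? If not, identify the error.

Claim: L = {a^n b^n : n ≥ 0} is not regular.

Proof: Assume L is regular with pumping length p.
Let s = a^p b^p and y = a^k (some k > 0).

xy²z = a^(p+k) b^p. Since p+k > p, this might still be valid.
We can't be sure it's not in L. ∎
The proof is INCORRECT.

Error: The conclusion is wrong.
xy²z = a^(p+k) b^p is definitely NOT in L because the number of a's (p+k) ≠ number of b's (p).
The proof incorrectly doubts what is actually a valid contradiction.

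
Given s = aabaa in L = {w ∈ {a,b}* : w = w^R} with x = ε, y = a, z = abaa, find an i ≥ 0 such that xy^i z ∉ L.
i = 2

xy²z = ε · aa · abaa = aaabaa; aaabaa reversed is aabaaa ≠ aaabaa, so it is not a palindrome and is not in L.
(Other choices also work, e.g. i = 0, 3; only i = 1 is guaranteed to stay in L since xy¹z = s.)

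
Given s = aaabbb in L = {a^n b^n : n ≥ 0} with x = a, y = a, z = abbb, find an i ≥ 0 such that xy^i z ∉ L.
i = 2

xy²z = a · aa · abbb = aaaabbb; aaaabbb has 4 a's and 3 b's; 4 ≠ 3, so it is not in L.
(Other choices also work, e.g. i = 0, 3; only i = 1 is guaranteed to stay in L since xy¹z = s.)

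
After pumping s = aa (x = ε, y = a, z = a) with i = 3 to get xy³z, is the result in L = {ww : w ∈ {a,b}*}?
Yes

xy³z = ε · aaa · a = aaaa.
aaaa splits into halves aa · aa, which are equal, so it is in L (w = aa).
(A single pumped string landing in L is not a contradiction by itself; a non-regularity proof needs some i for which xy^i z ∉ L, for every admissible decomposition.)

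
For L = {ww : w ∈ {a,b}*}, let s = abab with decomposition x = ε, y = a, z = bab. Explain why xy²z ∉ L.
xy²z = aabab ∉ L

Pumping with i = 2 replaces y = a by y² = aa:
- Original: s = xyz = abab; abab splits into halves ab · ab, which are equal, so it is in L (w = ab)
- Pumped: xy²z = ε · aa · bab = aabab
- aabab has odd length 5, so it cannot be written as ww and is not in L

The pumping lemma would require xy²z ∈ L, so this decomposition yields a contradiction.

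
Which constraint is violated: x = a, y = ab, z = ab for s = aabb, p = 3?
Violated: xyz = s

The decomposition x = a, y = ab, z = ab for s = aabb with p = 3
violates the constraint: xyz = s

xyz = 'a' + 'ab' + 'ab' = 'aabab' ≠ 'aabb' = s. The decomposition doesn't reconstruct s.

Pumping lemma constraints:
1. xyz = s (decomposition is valid)
2. |xy| ≤ p
3. |y| > 0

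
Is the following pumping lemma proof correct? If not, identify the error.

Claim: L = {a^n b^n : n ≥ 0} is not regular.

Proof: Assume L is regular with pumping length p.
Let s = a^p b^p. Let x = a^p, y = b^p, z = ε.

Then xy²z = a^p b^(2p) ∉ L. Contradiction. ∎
The proof is INCORRECT.

Error: The decomposition violates |xy| ≤ p.
With x = a^p and y = b^p, we have |xy| = 2p > p.
The pumping lemma requires |xy| ≤ p, so y must be within the first p characters.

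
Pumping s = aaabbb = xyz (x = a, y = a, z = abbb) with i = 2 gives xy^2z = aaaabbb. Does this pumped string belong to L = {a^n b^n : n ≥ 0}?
No

xy²z = a · aa · abbb = aaaabbb.
aaaabbb has 4 a's and 3 b's; 4 ≠ 3, so it is not in L.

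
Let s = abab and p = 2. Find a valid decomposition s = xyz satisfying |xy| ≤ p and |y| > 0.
x = '', y = 'a', z = 'bab'

For s = abab and p = 2, one valid decomposition is:
- x = '' (length 0)
- y = 'a' (length 1)
- z = 'bab' (length 3)

Verification:
- xyz = '' + 'a' + 'bab' = abab ✓
- |xy| = 1 ≤ 2 ✓
- |y| = 1 > 0 ✓

All pumping lemma constraints are satisfied.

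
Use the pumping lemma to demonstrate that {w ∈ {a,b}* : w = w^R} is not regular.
Assume for contradiction that L is regular, and let p ≥ 1 be the pumping length given by the pumping lemma.
Choose s = a^p b a^p. Then s ∈ L (it reads the same in both directions) and |s| = 2p + 1 ≥ p.
By the pumping lemma, s = xyz for some x, y, z with |xy| ≤ p, |y| ≥ 1, and xy^i z ∈ L for every i ≥ 0.
Since |xy| ≤ p and the first p symbols of s are all a's, y = a^k for some k with 1 ≤ k ≤ p.

Take i = 2: xy²z = a^(p + k) b a^p.
Its reversal is a^p b a^(p + k). These differ because the block of a's before the unique b has length p + k in one and p in the other, and p + k ≠ p since k ≥ 1. So xy²z is not a palindrome, i.e. xy²z ∉ L.

This contradicts the pumping lemma, which requires xy^i z ∈ L for all i ≥ 0.
Hence L = {w ∈ {a,b}* : w = w^R} is not regular. ∎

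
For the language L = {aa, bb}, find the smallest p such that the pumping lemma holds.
p = 3

For a finite language L, the pumping lemma holds vacuously if p > max|s| for s ∈ L.

The longest string in L = {aa, bb} has length 2.
If p = 3, then no string s ∈ L has |s| ≥ p, so the condition is vacuously true.

The minimum pumping length is p = 3.

Why no smaller p works: for any p ≤ 2, the longest string s ∈ L has |s| = 2 ≥ p, so it would
have to be pumpable; but pumping up (i = 2, 3, ...) produces ever longer strings, which cannot all lie in the
finite language L. So the pumping property fails for every p ≤ 2.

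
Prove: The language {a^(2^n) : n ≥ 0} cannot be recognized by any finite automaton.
Assume for contradiction that L is regular, and let p ≥ 1 be the pumping length given by the pumping lemma.
Choose s = a^(2^p). Then s ∈ L and |s| = 2^p ≥ p.
By the pumping lemma, s = xyz for some x, y, z with |xy| ≤ p, |y| ≥ 1, and xy^i z ∈ L for every i ≥ 0.
Here y = a^k for some k with 1 ≤ k ≤ |xy| ≤ p, and p < 2^p.

Take i = 2: |xy²z| = 2^p + k.
Now 2^p < 2^p + k ≤ 2^p + p < 2^p + 2^p = 2^(p+1).
So |xy²z| lies strictly between the consecutive powers of two 2^p and 2^(p+1), hence is not a power of 2, and xy²z ∉ L.

This contradicts the pumping lemma, which requires xy^i z ∈ L for all i ≥ 0.
Hence L = {a^(2^n) : n ≥ 0} is not regular. ∎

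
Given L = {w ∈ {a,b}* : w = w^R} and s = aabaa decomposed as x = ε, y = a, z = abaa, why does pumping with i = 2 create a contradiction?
xy²z = aaabaa ∉ L

Pumping with i = 2 replaces y = a by y² = aa:
- Original: s = xyz = aabaa; aabaa reversed is aabaa, the same string, so it is a palindrome and is in L
- Pumped: xy²z = ε · aa · abaa = aaabaa
- aaabaa reversed is aabaaa ≠ aaabaa, so it is not a palindrome and is not in L

The pumping lemma would require xy²z ∈ L, so this decomposition yields a contradiction.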